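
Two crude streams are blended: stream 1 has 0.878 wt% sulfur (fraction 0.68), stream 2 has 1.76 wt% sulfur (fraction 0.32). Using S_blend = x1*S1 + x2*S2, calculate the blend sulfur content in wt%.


Linear sulfur blending: S_blend = x1*S1 + x2*S2
Contribution 1: 0.68 * 0.878 = 0.59704 wt%
Contribution 2: 0.32 * 1.76 = 0.5632 wt%
S_blend = 0.59704 + 0.5632 = 1.16024

1.16024 wt%


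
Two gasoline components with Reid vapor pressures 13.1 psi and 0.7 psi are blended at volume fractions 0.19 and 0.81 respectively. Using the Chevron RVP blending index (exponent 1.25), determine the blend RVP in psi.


Chevron index: RVP_blend = (sum xi*RVPi^1.25)^(1/1.25)
RVP^1.25 terms: 0.19 * 13.1^1.25 + 0.81 * 0.7^1.25 = 5.25388
RVP_blend = 5.25388^(1/1.25) = 3.770

3.770 psi


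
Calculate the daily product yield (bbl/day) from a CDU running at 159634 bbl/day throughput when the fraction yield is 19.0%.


Crude throughput = 159634 bbl/day
Fraction yield = 19.0%
yield = throughput * fraction / 100
yield = 159634 * 19.0 / 100 = 30330.46

30330.46 bbl/day


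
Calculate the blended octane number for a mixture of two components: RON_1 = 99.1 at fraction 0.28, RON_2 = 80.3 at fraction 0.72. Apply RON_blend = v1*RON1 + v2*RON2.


Linear blending: RON_blend = sum(vi * RONi)
Contribution 1: 0.28 * 99.1 = 27.748
Contribution 2: 0.72 * 80.3 = 57.816
RON_blend = 27.748 + 57.816 = 85.564

85.564


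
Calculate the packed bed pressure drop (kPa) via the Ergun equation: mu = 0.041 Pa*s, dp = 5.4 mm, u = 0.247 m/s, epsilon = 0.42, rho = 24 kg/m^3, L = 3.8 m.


dp = 5.4 mm = 0.0054 m
Viscous term = 150*0.041*0.247*(1-0.42)^2 / (0.0054^2*0.42^3) = 236534
Inertial term = 1.75*24*0.247^2*(1-0.42) / (0.0054*0.42^3) = 3714.75
dP/L = 236534 + 3714.75 = 240249 Pa/m
dP = 240249 * 3.8 / 1000 = 912.9 kPa

912.9 kPa


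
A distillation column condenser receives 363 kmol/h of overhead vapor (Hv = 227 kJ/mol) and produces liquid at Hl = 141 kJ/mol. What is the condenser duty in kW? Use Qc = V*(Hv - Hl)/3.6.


Qc = 363 * (227 - 141) / 3.6 = 363 * 86 / 3.6 = 8672

8672 kW


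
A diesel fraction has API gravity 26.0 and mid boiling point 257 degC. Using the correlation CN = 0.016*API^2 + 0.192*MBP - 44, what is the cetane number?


CN = 0.016 * 26.0^2 + 0.192 * 257 - 44
CN = 10.816 + 49.344 - 44 = 16.16

16.16


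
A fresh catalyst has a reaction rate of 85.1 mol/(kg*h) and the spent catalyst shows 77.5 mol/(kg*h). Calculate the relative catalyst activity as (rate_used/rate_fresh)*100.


Activity (%) = (rate_used / rate_fresh) * 100
rate_used = 77.5, rate_fresh = 85.1
= (77.5 / 85.1) * 100
= 0.9107 * 100 = 91.07

91.07 %


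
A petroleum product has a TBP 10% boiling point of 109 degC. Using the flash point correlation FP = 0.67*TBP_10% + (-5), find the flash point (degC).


FP = 0.67 * 109 + (-5) = 68.03

68.03 degC


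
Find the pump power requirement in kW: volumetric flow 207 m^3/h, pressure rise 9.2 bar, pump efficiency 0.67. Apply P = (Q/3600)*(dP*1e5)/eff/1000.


Q = 207 / 3600 = 0.0575 m^3/s
P = 0.0575 * (9.2 * 1e5) / 0.67 / 1000 = 78.96

78.96 kW


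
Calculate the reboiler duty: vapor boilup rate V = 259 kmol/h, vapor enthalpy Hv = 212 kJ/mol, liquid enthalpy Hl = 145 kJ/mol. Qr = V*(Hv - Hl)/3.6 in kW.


Qr = 259 * (212 - 145) / 3.6 = 259 * 67 / 3.6 = 4820

4820 kW


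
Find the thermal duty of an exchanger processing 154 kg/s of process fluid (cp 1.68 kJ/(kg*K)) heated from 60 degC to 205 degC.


Q = m_dot * cp * delta_T
delta_T = 205 - 60 = 145 K
Q = 154 * 1.68 * 145
= 258.72 * 145
= 37514.4 kW

37514.4 kW


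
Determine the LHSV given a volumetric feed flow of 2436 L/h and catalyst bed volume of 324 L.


LHSV = volumetric feed rate / catalyst volume
= 2436 L/h / 324 L
= 7.519 h^-1

7.519 h^-1


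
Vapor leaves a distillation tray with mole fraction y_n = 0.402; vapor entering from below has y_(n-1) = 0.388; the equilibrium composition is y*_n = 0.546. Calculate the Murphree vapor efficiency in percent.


Murphree vapor efficiency: EMV = (y_n - y_(n-1)) / (y*_n - y_(n-1)) * 100
EMV = (0.402 - 0.388) / (0.546 - 0.388) * 100 = 0.014 / 0.158 * 100 = 8.861

8.861 %


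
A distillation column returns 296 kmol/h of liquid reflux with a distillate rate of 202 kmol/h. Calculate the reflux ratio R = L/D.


Reflux ratio definition: R = L / D (liquid returned / distillate withdrawn)
L = 296 kmol/h, D = 202 kmol/h
R = 296 / 202 = 1.465

1.465


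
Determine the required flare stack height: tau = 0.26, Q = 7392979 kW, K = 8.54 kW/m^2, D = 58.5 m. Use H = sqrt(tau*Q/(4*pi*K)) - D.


tau*Q/(4*pi*K) = 0.26 * 7392979 / (4 * pi * 8.54) = 17911.2
sqrt(17911.2) = 133.833
H = 133.833 - 58.5 = 75.33

75.33 m


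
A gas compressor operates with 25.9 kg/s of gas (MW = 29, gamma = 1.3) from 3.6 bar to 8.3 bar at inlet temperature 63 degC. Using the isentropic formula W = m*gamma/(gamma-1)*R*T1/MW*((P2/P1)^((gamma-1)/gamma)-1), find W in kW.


Isentropic work: W = m*(gamma/(gamma-1))*(R*T1/MW)*((P2/P1)^((gamma-1)/gamma) - 1)
T1 = 63 + 273.15 = 336.15 K
Pressure ratio = 8.3 / 3.6 = 2.30556
Exponent = (1.3 - 1)/1.3 = 0.230769
(P2/P1)^exp - 1 = 2.30556^0.230769 - 1 = 0.2126
W = 25.9 * 1.3 / 0.3 * 8.314 * 336.15 / 29 * 0.2126 = 2299

2299 kW


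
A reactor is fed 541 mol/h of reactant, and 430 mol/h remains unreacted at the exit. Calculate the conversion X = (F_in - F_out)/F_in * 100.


X = (F_in - F_out) / F_in * 100
Moles reacted = 541 - 430 = 111
X = 111 / 541 * 100
= 0.2052 * 100
= 20.52 %

20.52 %


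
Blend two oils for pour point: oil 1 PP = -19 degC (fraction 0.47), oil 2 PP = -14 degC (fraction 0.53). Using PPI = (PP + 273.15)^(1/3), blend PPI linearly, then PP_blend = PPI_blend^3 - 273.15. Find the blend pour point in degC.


PPI_1 = (-19 + 273.15)^(1/3) = 6.334272
PPI_2 = (-14 + 273.15)^(1/3) = 6.375541
PPI_blend = 0.47 * 6.334272 + 0.53 * 6.375541 = 6.356145
PP_blend = 6.356145^3 - 273.15 = 256.7919 - 273.15 = -16.36

-16.36 degC


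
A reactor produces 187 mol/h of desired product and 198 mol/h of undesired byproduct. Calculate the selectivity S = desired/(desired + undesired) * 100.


Selectivity = desired / (desired + undesired) * 100
Total products = 187 + 198 = 385 mol/h
S = 187 / 385 * 100
= 0.4857 * 100
= 48.57 %

48.57 %


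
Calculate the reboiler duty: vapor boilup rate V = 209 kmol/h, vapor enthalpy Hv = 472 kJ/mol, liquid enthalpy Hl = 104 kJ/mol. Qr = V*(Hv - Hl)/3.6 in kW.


Qr = 209 * (472 - 104) / 3.6 = 209 * 368 / 3.6 = 21360

21360 kW


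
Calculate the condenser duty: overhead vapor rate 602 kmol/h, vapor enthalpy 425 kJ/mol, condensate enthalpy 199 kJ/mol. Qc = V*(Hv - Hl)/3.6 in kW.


Qc = 602 * (425 - 199) / 3.6 = 602 * 226 / 3.6 = 37790

37790 kW


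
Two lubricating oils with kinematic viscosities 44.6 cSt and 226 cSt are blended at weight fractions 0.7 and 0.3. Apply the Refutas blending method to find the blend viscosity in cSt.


Refutas method: VBN_i = 14.534*ln(ln(visc_i + 0.8)) + 10.975, blended linearly by mass fraction; since VBN is linear in VBI_i = ln(ln(visc_i + 0.8)) and the fractions sum to 1, blend VBI directly: visc = exp(exp(VBI_blend)) - 0.8
VBI_1 = ln(ln(44.6 + 0.8)) = 1.33907
VBI_2 = ln(ln(226 + 0.8)) = 1.69085
VBI_blend = 0.7 * 1.33907 + 0.3 * 1.69085 = 1.4446
visc_blend = exp(exp(1.4446)) - 0.8 = 68.62

68.62 cSt


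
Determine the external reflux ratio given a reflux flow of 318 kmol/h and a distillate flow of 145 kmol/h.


Reflux ratio definition: R = L / D (liquid returned / distillate withdrawn)
L = 318 kmol/h, D = 145 kmol/h
R = 318 / 145 = 2.193

2.193


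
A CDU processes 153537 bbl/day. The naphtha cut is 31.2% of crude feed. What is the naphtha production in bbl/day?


Crude throughput = 153537 bbl/day
Fraction yield = 31.2%
yield = throughput * fraction / 100
yield = 153537 * 31.2 / 100 = 47903.544

47903.544 bbl/day


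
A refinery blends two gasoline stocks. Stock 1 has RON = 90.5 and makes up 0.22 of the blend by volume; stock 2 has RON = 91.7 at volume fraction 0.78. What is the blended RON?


Linear blending: RON_blend = sum(vi * RONi)
Contribution 1: 0.22 * 90.5 = 19.91
Contribution 2: 0.78 * 91.7 = 71.526
RON_blend = 19.91 + 71.526 = 91.436

91.436


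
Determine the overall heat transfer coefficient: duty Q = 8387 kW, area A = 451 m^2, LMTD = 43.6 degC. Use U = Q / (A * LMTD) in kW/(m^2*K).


From Q = U*A*LMTD, U = Q / (A * LMTD)
U = 8387 / (451 * 43.6) = 8387 / 19663.6 = 0.4265

0.4265 kW/(m^2*K)


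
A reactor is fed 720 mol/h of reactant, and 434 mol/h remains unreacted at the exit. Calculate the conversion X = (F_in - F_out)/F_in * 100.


X = (F_in - F_out) / F_in * 100
Moles reacted = 720 - 434 = 286
X = 286 / 720 * 100
= 0.3972 * 100
= 39.72 %

39.72 %


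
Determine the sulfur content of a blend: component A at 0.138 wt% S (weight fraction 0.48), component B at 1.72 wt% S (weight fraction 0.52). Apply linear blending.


Linear sulfur blending: S_blend = x1*S1 + x2*S2
Contribution 1: 0.48 * 0.138 = 0.06624 wt%
Contribution 2: 0.52 * 1.72 = 0.8944 wt%
S_blend = 0.06624 + 0.8944 = 0.96064

0.96064 wt%


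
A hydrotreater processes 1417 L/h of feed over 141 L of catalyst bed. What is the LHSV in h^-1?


LHSV = volumetric feed rate / catalyst volume
= 1417 L/h / 141 L
= 10.05 h^-1

10.05 h^-1


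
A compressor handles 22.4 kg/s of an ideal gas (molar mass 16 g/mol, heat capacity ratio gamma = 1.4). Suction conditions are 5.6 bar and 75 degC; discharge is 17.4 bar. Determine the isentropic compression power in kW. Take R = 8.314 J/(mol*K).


Isentropic work: W = m*(gamma/(gamma-1))*(R*T1/MW)*((P2/P1)^((gamma-1)/gamma) - 1)
T1 = 75 + 273.15 = 348.15 K
Pressure ratio = 17.4 / 5.6 = 3.10714
Exponent = (1.4 - 1)/1.4 = 0.285714
(P2/P1)^exp - 1 = 3.10714^0.285714 - 1 = 0.382529
W = 22.4 * 1.4 / 0.4 * 8.314 * 348.15 / 16 * 0.382529 = 5425

5425 kW


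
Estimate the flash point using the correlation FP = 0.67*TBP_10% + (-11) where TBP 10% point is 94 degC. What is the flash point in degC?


FP = 0.67 * 94 + (-11) = 51.98

51.98 degC


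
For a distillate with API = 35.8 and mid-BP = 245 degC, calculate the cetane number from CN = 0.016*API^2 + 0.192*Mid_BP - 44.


CN = 0.016 * 35.8^2 + 0.192 * 245 - 44
CN = 20.50624 + 47.04 - 44 = 23.54624

23.54624


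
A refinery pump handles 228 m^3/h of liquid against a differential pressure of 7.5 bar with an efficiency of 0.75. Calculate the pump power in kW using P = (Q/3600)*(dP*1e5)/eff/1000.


Q = 228 / 3600 = 0.0633333 m^3/s
P = 0.0633333 * (7.5 * 1e5) / 0.75 / 1000 = 63.33

63.33 kW


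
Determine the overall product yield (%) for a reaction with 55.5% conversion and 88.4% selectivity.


Overall yield = conversion (%) * selectivity (%) / 100
Conversion = 55.5%, Selectivity = 88.4%
Y = 55.5 * 88.4 / 100
= 49.062 %

49.062 %


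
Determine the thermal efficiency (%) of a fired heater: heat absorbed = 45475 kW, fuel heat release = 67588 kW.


Furnace efficiency = Q_absorbed / Q_fuel * 100
= 45475 / 67588 * 100 = 67.28

67.28 %


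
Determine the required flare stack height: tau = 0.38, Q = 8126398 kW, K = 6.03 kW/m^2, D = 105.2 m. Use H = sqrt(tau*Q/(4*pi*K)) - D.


tau*Q/(4*pi*K) = 0.38 * 8126398 / (4 * pi * 6.03) = 40752.5
sqrt(40752.5) = 201.872
H = 201.872 - 105.2 = 96.67

96.67 m


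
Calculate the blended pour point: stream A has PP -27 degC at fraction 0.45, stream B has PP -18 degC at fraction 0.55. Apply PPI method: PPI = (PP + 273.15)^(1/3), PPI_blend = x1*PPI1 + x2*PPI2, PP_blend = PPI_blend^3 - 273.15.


PPI_1 = (-27 + 273.15)^(1/3) = 6.2671
PPI_2 = (-18 + 273.15)^(1/3) = 6.342569
PPI_blend = 0.45 * 6.2671 + 0.55 * 6.342569 = 6.308608
PP_blend = 6.308608^3 - 273.15 = 251.0734 - 273.15 = -22.08

-22.08 degC


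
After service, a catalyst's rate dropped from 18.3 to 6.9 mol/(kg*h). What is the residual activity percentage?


Activity (%) = (rate_used / rate_fresh) * 100
rate_used = 6.9, rate_fresh = 18.3
= (6.9 / 18.3) * 100
= 0.3770 * 100 = 37.70

37.70 %


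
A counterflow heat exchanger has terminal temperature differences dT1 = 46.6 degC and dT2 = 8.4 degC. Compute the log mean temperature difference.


LMTD = (dT1 - dT2) / ln(dT1/dT2)
= (46.6 - 8.4) / ln(46.6 / 8.4) = 38.2 / 1.71337 = 22.30

22.30 degC


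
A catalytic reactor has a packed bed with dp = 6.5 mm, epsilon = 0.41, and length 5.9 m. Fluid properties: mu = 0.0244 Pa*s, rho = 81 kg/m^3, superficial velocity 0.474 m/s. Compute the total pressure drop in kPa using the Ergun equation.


dp = 6.5 mm = 0.0065 m
Viscous term = 150*0.0244*0.474*(1-0.41)^2 / (0.0065^2*0.41^3) = 207389
Inertial term = 1.75*81*0.474^2*(1-0.41) / (0.0065*0.41^3) = 41943.7
dP/L = 207389 + 41943.7 = 249333 Pa/m
dP = 249333 * 5.9 / 1000 = 1471 kPa

1471 kPa


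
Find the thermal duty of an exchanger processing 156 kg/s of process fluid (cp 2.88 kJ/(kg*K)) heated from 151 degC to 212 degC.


Q = m_dot * cp * delta_T
delta_T = 212 - 151 = 61 K
Q = 156 * 2.88 * 61
= 449.28 * 61
= 27406.08 kW

27406.08 kW


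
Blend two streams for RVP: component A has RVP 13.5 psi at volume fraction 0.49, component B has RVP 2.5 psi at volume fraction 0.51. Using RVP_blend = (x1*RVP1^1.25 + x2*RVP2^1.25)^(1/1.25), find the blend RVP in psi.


Chevron index: RVP_blend = (sum xi*RVPi^1.25)^(1/1.25)
RVP^1.25 terms: 0.49 * 13.5^1.25 + 0.51 * 2.5^1.25 = 14.2831
RVP_blend = 14.2831^(1/1.25) = 8.392

8.392 psi


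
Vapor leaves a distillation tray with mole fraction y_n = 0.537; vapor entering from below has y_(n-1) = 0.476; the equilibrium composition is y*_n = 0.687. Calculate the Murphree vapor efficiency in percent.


Murphree vapor efficiency: EMV = (y_n - y_(n-1)) / (y*_n - y_(n-1)) * 100
EMV = (0.537 - 0.476) / (0.687 - 0.476) * 100 = 0.061 / 0.211 * 100 = 28.91

28.91 %


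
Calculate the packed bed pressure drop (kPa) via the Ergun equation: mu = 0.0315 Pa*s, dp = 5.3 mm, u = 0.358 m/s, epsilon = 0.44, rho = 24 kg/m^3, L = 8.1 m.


dp = 5.3 mm = 0.0053 m
Viscous term = 150*0.0315*0.358*(1-0.44)^2 / (0.0053^2*0.44^3) = 221693
Inertial term = 1.75*24*0.358^2*(1-0.44) / (0.0053*0.44^3) = 6676.82
dP/L = 221693 + 6676.82 = 228370 Pa/m
dP = 228370 * 8.1 / 1000 = 1850 kPa

1850 kPa


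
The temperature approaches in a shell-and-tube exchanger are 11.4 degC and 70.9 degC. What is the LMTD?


LMTD = (dT1 - dT2) / ln(dT1/dT2)
= (11.4 - 70.9) / ln(11.4 / 70.9) = -59.5 / -1.82766 = 32.56

32.56 degC


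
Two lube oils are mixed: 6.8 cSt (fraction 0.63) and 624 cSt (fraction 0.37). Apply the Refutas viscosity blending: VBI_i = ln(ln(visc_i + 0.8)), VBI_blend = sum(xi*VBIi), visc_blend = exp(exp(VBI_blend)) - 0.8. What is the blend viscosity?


Refutas method: VBN_i = 14.534*ln(ln(visc_i + 0.8)) + 10.975, blended linearly by mass fraction; since VBN is linear in VBI_i = ln(ln(visc_i + 0.8)) and the fractions sum to 1, blend VBI directly: visc = exp(exp(VBI_blend)) - 0.8
VBI_1 = ln(ln(6.8 + 0.8)) = 0.707123
VBI_2 = ln(ln(624 + 0.8)) = 1.86213
VBI_blend = 0.63 * 0.707123 + 0.37 * 1.86213 = 1.13448
visc_blend = exp(exp(1.13448)) - 0.8 = 21.61

21.61 cSt


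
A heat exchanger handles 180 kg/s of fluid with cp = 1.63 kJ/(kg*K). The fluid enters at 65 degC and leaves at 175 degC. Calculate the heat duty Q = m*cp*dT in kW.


Q = m_dot * cp * delta_T
delta_T = 175 - 65 = 110 K
Q = 180 * 1.63 * 110
= 293.4 * 110
= 32274 kW

32274 kW


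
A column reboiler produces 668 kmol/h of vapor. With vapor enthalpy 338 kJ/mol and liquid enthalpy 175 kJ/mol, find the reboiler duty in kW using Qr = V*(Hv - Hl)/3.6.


Qr = 668 * (338 - 175) / 3.6 = 668 * 163 / 3.6 = 30250

30250 kW


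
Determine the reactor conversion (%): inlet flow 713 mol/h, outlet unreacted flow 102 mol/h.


X = (F_in - F_out) / F_in * 100
Moles reacted = 713 - 102 = 611
X = 611 / 713 * 100
= 0.8569 * 100
= 85.69 %

85.69 %


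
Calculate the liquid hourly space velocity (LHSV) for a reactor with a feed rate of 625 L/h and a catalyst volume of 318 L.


LHSV = volumetric feed rate / catalyst volume
= 625 L/h / 318 L
= 1.965 h^-1

1.965 h^-1


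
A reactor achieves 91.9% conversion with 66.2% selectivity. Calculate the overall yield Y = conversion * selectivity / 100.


Overall yield = conversion (%) * selectivity (%) / 100
Conversion = 91.9%, Selectivity = 66.2%
Y = 91.9 * 66.2 / 100
= 60.8378 %

60.8378 %


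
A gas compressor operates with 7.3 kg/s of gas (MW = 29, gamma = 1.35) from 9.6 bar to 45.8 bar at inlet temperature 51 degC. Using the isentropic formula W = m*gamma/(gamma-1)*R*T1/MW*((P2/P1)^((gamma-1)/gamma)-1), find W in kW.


Isentropic work: W = m*(gamma/(gamma-1))*(R*T1/MW)*((P2/P1)^((gamma-1)/gamma) - 1)
T1 = 51 + 273.15 = 324.15 K
Pressure ratio = 45.8 / 9.6 = 4.77083
Exponent = (1.35 - 1)/1.35 = 0.259259
(P2/P1)^exp - 1 = 4.77083^0.259259 - 1 = 0.499449
W = 7.3 * 1.35 / 0.35 * 8.314 * 324.15 / 29 * 0.499449 = 1307

1307 kW


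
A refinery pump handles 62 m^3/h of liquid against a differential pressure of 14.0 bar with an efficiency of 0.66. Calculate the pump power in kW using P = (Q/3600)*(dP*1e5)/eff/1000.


Q = 62 / 3600 = 0.0172222 m^3/s
P = 0.0172222 * (14.0 * 1e5) / 0.66 / 1000 = 36.53

36.53 kW


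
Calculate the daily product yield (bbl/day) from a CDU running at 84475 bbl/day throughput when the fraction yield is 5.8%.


Crude throughput = 84475 bbl/day
Fraction yield = 5.8%
yield = throughput * fraction / 100
yield = 84475 * 5.8 / 100 = 4899.55

4899.55 bbl/day


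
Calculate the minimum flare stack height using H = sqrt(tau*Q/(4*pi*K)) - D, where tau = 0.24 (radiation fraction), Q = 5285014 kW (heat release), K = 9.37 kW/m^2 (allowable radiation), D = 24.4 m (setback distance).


tau*Q/(4*pi*K) = 0.24 * 5285014 / (4 * pi * 9.37) = 10772.3
sqrt(10772.3) = 103.79
H = 103.79 - 24.4 = 79.39

79.39 m


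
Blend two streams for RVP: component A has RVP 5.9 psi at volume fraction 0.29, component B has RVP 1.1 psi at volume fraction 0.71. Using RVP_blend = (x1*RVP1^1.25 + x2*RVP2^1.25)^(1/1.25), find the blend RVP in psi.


Chevron index: RVP_blend = (sum xi*RVPi^1.25)^(1/1.25)
RVP^1.25 terms: 0.29 * 5.9^1.25 + 0.71 * 1.1^1.25 = 3.46646
RVP_blend = 3.46646^(1/1.25) = 2.703

2.703 psi


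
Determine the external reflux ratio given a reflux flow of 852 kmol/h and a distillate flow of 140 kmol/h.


Reflux ratio definition: R = L / D (liquid returned / distillate withdrawn)
L = 852 kmol/h, D = 140 kmol/h
R = 852 / 140 = 6.086

6.086


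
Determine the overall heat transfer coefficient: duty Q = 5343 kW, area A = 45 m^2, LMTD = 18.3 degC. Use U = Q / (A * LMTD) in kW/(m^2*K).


From Q = U*A*LMTD, U = Q / (A * LMTD)
U = 5343 / (45 * 18.3) = 5343 / 823.5 = 6.488

6.488 kW/(m^2*K)


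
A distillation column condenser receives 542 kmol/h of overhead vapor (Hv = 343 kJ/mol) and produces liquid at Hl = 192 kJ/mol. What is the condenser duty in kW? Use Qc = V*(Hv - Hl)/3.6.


Qc = 542 * (343 - 192) / 3.6 = 542 * 151 / 3.6 = 22730

22730 kW


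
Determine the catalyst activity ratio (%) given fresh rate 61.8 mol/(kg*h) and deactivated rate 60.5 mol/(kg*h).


Activity (%) = (rate_used / rate_fresh) * 100
rate_used = 60.5, rate_fresh = 61.8
= (60.5 / 61.8) * 100
= 0.9790 * 100 = 97.90

97.90 %


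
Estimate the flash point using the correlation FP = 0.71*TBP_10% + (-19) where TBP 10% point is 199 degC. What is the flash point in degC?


FP = 0.71 * 199 + (-19) = 122.29

122.29 degC


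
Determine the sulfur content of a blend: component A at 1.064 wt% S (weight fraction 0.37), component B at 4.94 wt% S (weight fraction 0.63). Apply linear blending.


Linear sulfur blending: S_blend = x1*S1 + x2*S2
Contribution 1: 0.37 * 1.064 = 0.39368 wt%
Contribution 2: 0.63 * 4.94 = 3.1122 wt%
S_blend = 0.39368 + 3.1122 = 3.50588

3.50588 wt%


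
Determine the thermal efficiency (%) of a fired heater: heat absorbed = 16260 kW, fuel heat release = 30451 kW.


Furnace efficiency = Q_absorbed / Q_fuel * 100
= 16260 / 30451 * 100 = 53.40

53.40 %


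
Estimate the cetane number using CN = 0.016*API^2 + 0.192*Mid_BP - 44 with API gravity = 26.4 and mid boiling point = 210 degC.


CN = 0.016 * 26.4^2 + 0.192 * 210 - 44
CN = 11.15136 + 40.32 - 44 = 7.47136

7.47136


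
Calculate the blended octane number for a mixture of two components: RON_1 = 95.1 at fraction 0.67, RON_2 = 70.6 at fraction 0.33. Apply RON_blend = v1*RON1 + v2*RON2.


Linear blending: RON_blend = sum(vi * RONi)
Contribution 1: 0.67 * 95.1 = 63.717
Contribution 2: 0.33 * 70.6 = 23.298
RON_blend = 63.717 + 23.298 = 87.015

87.015


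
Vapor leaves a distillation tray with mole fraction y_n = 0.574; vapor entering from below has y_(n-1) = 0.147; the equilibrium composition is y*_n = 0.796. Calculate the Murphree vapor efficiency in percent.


Murphree vapor efficiency: EMV = (y_n - y_(n-1)) / (y*_n - y_(n-1)) * 100
EMV = (0.574 - 0.147) / (0.796 - 0.147) * 100 = 0.427 / 0.649 * 100 = 65.79

65.79 %


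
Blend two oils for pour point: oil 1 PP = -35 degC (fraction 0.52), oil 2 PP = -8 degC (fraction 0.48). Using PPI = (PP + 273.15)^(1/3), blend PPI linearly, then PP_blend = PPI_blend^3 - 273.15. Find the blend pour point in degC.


PPI_1 = (-35 + 273.15)^(1/3) = 6.198456
PPI_2 = (-8 + 273.15)^(1/3) = 6.42437
PPI_blend = 0.52 * 6.198456 + 0.48 * 6.42437 = 6.306895
PP_blend = 6.306895^3 - 273.15 = 250.8689 - 273.15 = -22.28

-22.28 degC


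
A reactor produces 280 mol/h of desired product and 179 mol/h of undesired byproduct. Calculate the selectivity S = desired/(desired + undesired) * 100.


Selectivity = desired / (desired + undesired) * 100
Total products = 280 + 179 = 459 mol/h
S = 280 / 459 * 100
= 0.6100 * 100
= 61.00 %

61.00 %


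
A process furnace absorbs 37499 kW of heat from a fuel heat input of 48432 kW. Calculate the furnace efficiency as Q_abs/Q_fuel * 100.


Furnace efficiency = Q_absorbed / Q_fuel * 100
= 37499 / 48432 * 100 = 77.43

77.43 %


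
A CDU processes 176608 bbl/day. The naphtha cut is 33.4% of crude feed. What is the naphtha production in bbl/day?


Crude throughput = 176608 bbl/day
Fraction yield = 33.4%
yield = throughput * fraction / 100
yield = 176608 * 33.4 / 100 = 58987.072

58987.072 bbl/day


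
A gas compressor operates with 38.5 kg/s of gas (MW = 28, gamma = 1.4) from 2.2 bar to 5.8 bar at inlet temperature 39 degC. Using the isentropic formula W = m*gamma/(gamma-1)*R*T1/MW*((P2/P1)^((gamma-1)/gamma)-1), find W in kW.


Isentropic work: W = m*(gamma/(gamma-1))*(R*T1/MW)*((P2/P1)^((gamma-1)/gamma) - 1)
T1 = 39 + 273.15 = 312.15 K
Pressure ratio = 5.8 / 2.2 = 2.63636
Exponent = (1.4 - 1)/1.4 = 0.285714
(P2/P1)^exp - 1 = 2.63636^0.285714 - 1 = 0.319128
W = 38.5 * 1.4 / 0.4 * 8.314 * 312.15 / 28 * 0.319128 = 3986

3986 kW


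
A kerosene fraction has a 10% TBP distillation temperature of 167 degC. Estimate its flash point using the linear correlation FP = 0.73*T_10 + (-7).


FP = 0.73 * 167 + (-7) = 114.91

114.91 degC


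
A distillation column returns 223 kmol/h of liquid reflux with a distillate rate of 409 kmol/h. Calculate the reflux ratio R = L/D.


Reflux ratio definition: R = L / D (liquid returned / distillate withdrawn)
L = 223 kmol/h, D = 409 kmol/h
R = 223 / 409 = 0.5452

0.5452


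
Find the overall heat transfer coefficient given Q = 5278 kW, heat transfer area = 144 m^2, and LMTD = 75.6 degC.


From Q = U*A*LMTD, U = Q / (A * LMTD)
U = 5278 / (144 * 75.6) = 5278 / 10886.4 = 0.4848

0.4848 kW/(m^2*K)


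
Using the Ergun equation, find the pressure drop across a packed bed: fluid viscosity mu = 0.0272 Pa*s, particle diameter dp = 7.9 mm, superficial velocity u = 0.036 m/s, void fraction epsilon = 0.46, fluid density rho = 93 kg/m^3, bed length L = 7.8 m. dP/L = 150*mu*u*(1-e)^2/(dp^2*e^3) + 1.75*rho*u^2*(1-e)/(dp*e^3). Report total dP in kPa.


dp = 7.9 mm = 0.0079 m
Viscous term = 150*0.0272*0.036*(1-0.46)^2 / (0.0079^2*0.46^3) = 7050.54
Inertial term = 1.75*93*0.036^2*(1-0.46) / (0.0079*0.46^3) = 148.122
dP/L = 7050.54 + 148.122 = 7198.66 Pa/m
dP = 7198.66 * 7.8 / 1000 = 56.15 kPa

56.15 kPa


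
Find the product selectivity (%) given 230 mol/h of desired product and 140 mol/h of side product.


Selectivity = desired / (desired + undesired) * 100
Total products = 230 + 140 = 370 mol/h
S = 230 / 370 * 100
= 0.6216 * 100
= 62.16 %

62.16 %


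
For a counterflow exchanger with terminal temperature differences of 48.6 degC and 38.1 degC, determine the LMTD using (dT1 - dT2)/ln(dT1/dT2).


LMTD = (dT1 - dT2) / ln(dT1/dT2)
= (48.6 - 38.1) / ln(48.6 / 38.1) = 10.5 / 0.243409 = 43.14

43.14 degC


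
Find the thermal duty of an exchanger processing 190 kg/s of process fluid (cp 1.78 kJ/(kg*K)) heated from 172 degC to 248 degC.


Q = m_dot * cp * delta_T
delta_T = 248 - 172 = 76 K
Q = 190 * 1.78 * 76
= 338.2 * 76
= 25703.2 kW

25703.2 kW


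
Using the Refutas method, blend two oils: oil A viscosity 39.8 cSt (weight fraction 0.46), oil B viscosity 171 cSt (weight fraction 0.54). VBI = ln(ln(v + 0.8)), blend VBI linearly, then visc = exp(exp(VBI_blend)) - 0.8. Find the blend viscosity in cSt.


Refutas method: VBN_i = 14.534*ln(ln(visc_i + 0.8)) + 10.975, blended linearly by mass fraction; since VBN is linear in VBI_i = ln(ln(visc_i + 0.8)) and the fractions sum to 1, blend VBI directly: visc = exp(exp(VBI_blend)) - 0.8
VBI_1 = ln(ln(39.8 + 0.8)) = 1.30935
VBI_2 = ln(ln(171 + 0.8)) = 1.63828
VBI_blend = 0.46 * 1.30935 + 0.54 * 1.63828 = 1.48697
visc_blend = exp(exp(1.48697)) - 0.8 = 82.60

82.60 cSt


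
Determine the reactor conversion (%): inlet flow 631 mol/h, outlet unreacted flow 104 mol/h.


X = (F_in - F_out) / F_in * 100
Moles reacted = 631 - 104 = 527
X = 527 / 631 * 100
= 0.8352 * 100
= 83.52 %

83.52 %


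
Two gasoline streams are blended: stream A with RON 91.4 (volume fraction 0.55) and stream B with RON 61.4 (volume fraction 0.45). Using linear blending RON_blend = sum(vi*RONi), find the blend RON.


Linear blending: RON_blend = sum(vi * RONi)
Contribution 1: 0.55 * 91.4 = 50.27
Contribution 2: 0.45 * 61.4 = 27.63
RON_blend = 50.27 + 27.63 = 77.9

77.9


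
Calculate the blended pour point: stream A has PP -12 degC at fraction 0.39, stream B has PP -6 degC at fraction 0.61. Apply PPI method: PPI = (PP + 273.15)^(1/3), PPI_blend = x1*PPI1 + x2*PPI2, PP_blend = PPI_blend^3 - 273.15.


PPI_1 = (-12 + 273.15)^(1/3) = 6.391901
PPI_2 = (-6 + 273.15)^(1/3) = 6.440482
PPI_blend = 0.39 * 6.391901 + 0.61 * 6.440482 = 6.421535
PP_blend = 6.421535^3 - 273.15 = 264.7991 - 273.15 = -8.35

-8.35 degC


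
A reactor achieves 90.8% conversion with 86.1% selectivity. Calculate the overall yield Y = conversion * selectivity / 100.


Overall yield = conversion (%) * selectivity (%) / 100
Conversion = 90.8%, Selectivity = 86.1%
Y = 90.8 * 86.1 / 100
= 78.1788 %

78.1788 %


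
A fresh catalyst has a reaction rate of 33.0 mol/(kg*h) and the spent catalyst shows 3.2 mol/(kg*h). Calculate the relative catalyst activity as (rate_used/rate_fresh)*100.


Activity (%) = (rate_used / rate_fresh) * 100
rate_used = 3.2, rate_fresh = 33.0
= (3.2 / 33.0) * 100
= 0.09697 * 100 = 9.697

9.697 %


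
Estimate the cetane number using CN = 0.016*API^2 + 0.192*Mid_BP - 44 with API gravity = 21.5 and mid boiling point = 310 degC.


CN = 0.016 * 21.5^2 + 0.192 * 310 - 44
CN = 7.396 + 59.52 - 44 = 22.916

22.916


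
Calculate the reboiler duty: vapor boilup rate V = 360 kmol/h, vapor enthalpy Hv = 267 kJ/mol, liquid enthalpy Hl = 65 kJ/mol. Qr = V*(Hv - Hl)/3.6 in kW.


Qr = 360 * (267 - 65) / 3.6 = 360 * 202 / 3.6 = 20200

20200 kW


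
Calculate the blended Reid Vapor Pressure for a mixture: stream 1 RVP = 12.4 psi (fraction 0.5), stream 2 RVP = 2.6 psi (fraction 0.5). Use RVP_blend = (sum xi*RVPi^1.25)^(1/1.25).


Chevron index: RVP_blend = (sum xi*RVPi^1.25)^(1/1.25)
RVP^1.25 terms: 0.5 * 12.4^1.25 + 0.5 * 2.6^1.25 = 13.2853
RVP_blend = 13.2853^(1/1.25) = 7.919

7.919 psi


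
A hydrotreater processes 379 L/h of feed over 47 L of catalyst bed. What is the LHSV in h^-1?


LHSV = volumetric feed rate / catalyst volume
= 379 L/h / 47 L
= 8.064 h^-1

8.064 h^-1


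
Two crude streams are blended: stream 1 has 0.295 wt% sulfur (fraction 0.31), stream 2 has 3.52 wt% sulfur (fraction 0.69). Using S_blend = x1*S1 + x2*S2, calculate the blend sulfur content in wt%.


Linear sulfur blending: S_blend = x1*S1 + x2*S2
Contribution 1: 0.31 * 0.295 = 0.09145 wt%
Contribution 2: 0.69 * 3.52 = 2.4288 wt%
S_blend = 0.09145 + 2.4288 = 2.52025

2.52025 wt%


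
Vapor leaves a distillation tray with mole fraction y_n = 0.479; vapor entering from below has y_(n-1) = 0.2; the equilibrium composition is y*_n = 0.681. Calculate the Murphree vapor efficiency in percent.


Murphree vapor efficiency: EMV = (y_n - y_(n-1)) / (y*_n - y_(n-1)) * 100
EMV = (0.479 - 0.2) / (0.681 - 0.2) * 100 = 0.279 / 0.481 * 100 = 58.00

58.00 %


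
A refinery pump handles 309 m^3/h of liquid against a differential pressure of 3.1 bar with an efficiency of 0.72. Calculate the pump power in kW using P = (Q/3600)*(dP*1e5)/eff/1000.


Q = 309 / 3600 = 0.0858333 m^3/s
P = 0.0858333 * (3.1 * 1e5) / 0.72 / 1000 = 36.96

36.96 kW


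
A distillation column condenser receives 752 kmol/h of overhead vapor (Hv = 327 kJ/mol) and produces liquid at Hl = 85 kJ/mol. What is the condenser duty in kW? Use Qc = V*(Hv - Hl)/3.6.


Qc = 752 * (327 - 85) / 3.6 = 752 * 242 / 3.6 = 50550

50550 kW


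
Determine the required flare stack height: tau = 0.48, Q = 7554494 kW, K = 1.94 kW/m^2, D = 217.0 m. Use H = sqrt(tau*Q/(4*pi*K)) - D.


tau*Q/(4*pi*K) = 0.48 * 7554494 / (4 * pi * 1.94) = 148742
sqrt(148742) = 385.671
H = 385.671 - 217.0 = 168.7

168.7 m


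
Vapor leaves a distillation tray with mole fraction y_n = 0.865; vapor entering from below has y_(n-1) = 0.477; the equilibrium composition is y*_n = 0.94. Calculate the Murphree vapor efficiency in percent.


Murphree vapor efficiency: EMV = (y_n - y_(n-1)) / (y*_n - y_(n-1)) * 100
EMV = (0.865 - 0.477) / (0.94 - 0.477) * 100 = 0.388 / 0.463 * 100 = 83.80

83.80 %


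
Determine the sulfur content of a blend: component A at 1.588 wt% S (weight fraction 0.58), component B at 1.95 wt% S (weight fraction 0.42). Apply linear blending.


Linear sulfur blending: S_blend = x1*S1 + x2*S2
Contribution 1: 0.58 * 1.588 = 0.92104 wt%
Contribution 2: 0.42 * 1.95 = 0.819 wt%
S_blend = 0.92104 + 0.819 = 1.74004

1.74004 wt%


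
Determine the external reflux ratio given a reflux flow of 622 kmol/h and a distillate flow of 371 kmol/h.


Reflux ratio definition: R = L / D (liquid returned / distillate withdrawn)
L = 622 kmol/h, D = 371 kmol/h
R = 622 / 371 = 1.677

1.677


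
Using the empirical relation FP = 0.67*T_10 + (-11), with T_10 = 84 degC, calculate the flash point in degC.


FP = 0.67 * 84 + (-11) = 45.28

45.28 degC


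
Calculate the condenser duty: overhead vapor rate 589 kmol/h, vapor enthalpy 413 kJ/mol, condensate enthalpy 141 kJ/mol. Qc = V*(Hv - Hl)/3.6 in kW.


Qc = 589 * (413 - 141) / 3.6 = 589 * 272 / 3.6 = 44500

44500 kW


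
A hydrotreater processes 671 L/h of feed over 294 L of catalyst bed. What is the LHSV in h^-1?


LHSV = volumetric feed rate / catalyst volume
= 671 L/h / 294 L
= 2.282 h^-1

2.282 h^-1


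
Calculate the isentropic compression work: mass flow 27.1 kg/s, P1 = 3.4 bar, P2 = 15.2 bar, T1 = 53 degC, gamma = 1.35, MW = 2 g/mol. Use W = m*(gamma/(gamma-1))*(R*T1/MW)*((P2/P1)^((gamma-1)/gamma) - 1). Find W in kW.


Isentropic work: W = m*(gamma/(gamma-1))*(R*T1/MW)*((P2/P1)^((gamma-1)/gamma) - 1)
T1 = 53 + 273.15 = 326.15 K
Pressure ratio = 15.2 / 3.4 = 4.47059
Exponent = (1.35 - 1)/1.35 = 0.259259
(P2/P1)^exp - 1 = 4.47059^0.259259 - 1 = 0.474392
W = 27.1 * 1.35 / 0.35 * 8.314 * 326.15 / 2 * 0.474392 = 67230

67230 kW


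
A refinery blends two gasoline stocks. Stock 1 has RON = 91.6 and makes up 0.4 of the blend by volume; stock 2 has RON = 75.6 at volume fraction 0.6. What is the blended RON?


Linear blending: RON_blend = sum(vi * RONi)
Contribution 1: 0.4 * 91.6 = 36.64
Contribution 2: 0.6 * 75.6 = 45.36
RON_blend = 36.64 + 45.36 = 82

82


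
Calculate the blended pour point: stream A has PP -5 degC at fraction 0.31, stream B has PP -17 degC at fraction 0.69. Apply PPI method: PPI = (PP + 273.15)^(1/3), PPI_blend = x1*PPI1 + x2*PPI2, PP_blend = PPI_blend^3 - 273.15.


PPI_1 = (-5 + 273.15)^(1/3) = 6.448508
PPI_2 = (-17 + 273.15)^(1/3) = 6.350844
PPI_blend = 0.31 * 6.448508 + 0.69 * 6.350844 = 6.38112
PP_blend = 6.38112^3 - 273.15 = 259.8309 - 273.15 = -13.32

-13.32 degC


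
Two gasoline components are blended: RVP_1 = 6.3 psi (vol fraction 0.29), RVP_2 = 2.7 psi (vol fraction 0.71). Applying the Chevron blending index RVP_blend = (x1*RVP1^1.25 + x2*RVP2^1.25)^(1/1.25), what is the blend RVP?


Chevron index: RVP_blend = (sum xi*RVPi^1.25)^(1/1.25)
RVP^1.25 terms: 0.29 * 6.3^1.25 + 0.71 * 2.7^1.25 = 5.35183
RVP_blend = 5.35183^(1/1.25) = 3.827

3.827 psi


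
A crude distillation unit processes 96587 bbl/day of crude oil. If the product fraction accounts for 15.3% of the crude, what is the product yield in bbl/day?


Crude throughput = 96587 bbl/day
Fraction yield = 15.3%
yield = throughput * fraction / 100
yield = 96587 * 15.3 / 100 = 14777.811

14777.811 bbl/day


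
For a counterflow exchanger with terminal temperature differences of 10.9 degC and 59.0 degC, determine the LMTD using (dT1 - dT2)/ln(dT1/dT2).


LMTD = (dT1 - dT2) / ln(dT1/dT2)
= (10.9 - 59.0) / ln(10.9 / 59.0) = -48.1 / -1.68877 = 28.48

28.48 degC


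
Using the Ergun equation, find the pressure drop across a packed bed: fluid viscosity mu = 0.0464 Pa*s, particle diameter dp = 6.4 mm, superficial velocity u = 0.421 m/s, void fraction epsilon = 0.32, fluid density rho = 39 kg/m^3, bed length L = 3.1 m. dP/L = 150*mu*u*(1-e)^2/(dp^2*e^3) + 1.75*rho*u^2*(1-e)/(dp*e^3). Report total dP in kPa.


dp = 6.4 mm = 0.0064 m
Viscous term = 150*0.0464*0.421*(1-0.32)^2 / (0.0064^2*0.32^3) = 1009480
Inertial term = 1.75*39*0.421^2*(1-0.32) / (0.0064*0.32^3) = 39223.5
dP/L = 1009480 + 39223.5 = 1048700 Pa/m
dP = 1048700 * 3.1 / 1000 = 3251 kPa

3251 kPa


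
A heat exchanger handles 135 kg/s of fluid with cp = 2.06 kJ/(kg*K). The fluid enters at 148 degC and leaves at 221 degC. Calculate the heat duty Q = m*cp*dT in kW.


Q = m_dot * cp * delta_T
delta_T = 221 - 148 = 73 K
Q = 135 * 2.06 * 73
= 278.1 * 73
= 20301.3 kW

20301.3 kW


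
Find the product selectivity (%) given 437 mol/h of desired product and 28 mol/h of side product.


Selectivity = desired / (desired + undesired) * 100
Total products = 437 + 28 = 465 mol/h
S = 437 / 465 * 100
= 0.9398 * 100
= 93.98 %

93.98 %


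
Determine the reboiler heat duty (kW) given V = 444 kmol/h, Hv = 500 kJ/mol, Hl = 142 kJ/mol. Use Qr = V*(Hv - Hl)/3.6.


Qr = 444 * (500 - 142) / 3.6 = 444 * 358 / 3.6 = 44150

44150 kW


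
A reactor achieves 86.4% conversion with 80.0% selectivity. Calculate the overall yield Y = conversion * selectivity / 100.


Overall yield = conversion (%) * selectivity (%) / 100
Conversion = 86.4%, Selectivity = 80.0%
Y = 86.4 * 80.0 / 100
= 69.12 %

69.12 %


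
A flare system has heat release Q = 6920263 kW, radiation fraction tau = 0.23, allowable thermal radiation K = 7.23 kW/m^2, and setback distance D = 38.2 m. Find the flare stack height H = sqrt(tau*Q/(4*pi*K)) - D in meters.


tau*Q/(4*pi*K) = 0.23 * 6920263 / (4 * pi * 7.23) = 17518.7
sqrt(17518.7) = 132.358
H = 132.358 - 38.2 = 94.16

94.16 m


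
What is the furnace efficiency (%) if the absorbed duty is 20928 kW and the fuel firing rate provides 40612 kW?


Furnace efficiency = Q_absorbed / Q_fuel * 100
= 20928 / 40612 * 100 = 51.53

51.53 %


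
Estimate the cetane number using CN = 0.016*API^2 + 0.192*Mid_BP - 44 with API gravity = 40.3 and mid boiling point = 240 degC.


CN = 0.016 * 40.3^2 + 0.192 * 240 - 44
CN = 25.98544 + 46.08 - 44 = 28.06544

28.06544


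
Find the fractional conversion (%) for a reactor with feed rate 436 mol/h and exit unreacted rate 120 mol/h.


X = (F_in - F_out) / F_in * 100
Moles reacted = 436 - 120 = 316
X = 316 / 436 * 100
= 0.7248 * 100
= 72.48 %

72.48 %


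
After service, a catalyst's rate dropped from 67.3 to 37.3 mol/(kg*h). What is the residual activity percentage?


Activity (%) = (rate_used / rate_fresh) * 100
rate_used = 37.3, rate_fresh = 67.3
= (37.3 / 67.3) * 100
= 0.5542 * 100 = 55.42

55.42 %


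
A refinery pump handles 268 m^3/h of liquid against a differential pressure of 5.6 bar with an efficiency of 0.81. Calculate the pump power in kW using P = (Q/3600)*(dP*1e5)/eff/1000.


Q = 268 / 3600 = 0.0744444 m^3/s
P = 0.0744444 * (5.6 * 1e5) / 0.81 / 1000 = 51.47

51.47 kW


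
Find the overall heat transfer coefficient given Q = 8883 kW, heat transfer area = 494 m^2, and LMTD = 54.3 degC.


From Q = U*A*LMTD, U = Q / (A * LMTD)
U = 8883 / (494 * 54.3) = 8883 / 26824.2 = 0.3312

0.3312 kW/(m^2*K)


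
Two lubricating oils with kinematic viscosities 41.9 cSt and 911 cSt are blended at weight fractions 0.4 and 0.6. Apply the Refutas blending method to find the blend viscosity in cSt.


Refutas method: VBN_i = 14.534*ln(ln(visc_i + 0.8)) + 10.975, blended linearly by mass fraction; since VBN is linear in VBI_i = ln(ln(visc_i + 0.8)) and the fractions sum to 1, blend VBI directly: visc = exp(exp(VBI_blend)) - 0.8
VBI_1 = ln(ln(41.9 + 0.8)) = 1.32287
VBI_2 = ln(ln(911 + 0.8)) = 1.91919
VBI_blend = 0.4 * 1.32287 + 0.6 * 1.91919 = 1.68066
visc_blend = exp(exp(1.68066)) - 0.8 = 213.9

213.9 cSt


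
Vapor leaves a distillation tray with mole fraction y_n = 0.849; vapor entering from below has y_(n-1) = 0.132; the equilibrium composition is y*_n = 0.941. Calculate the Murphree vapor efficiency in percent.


Murphree vapor efficiency: EMV = (y_n - y_(n-1)) / (y*_n - y_(n-1)) * 100
EMV = (0.849 - 0.132) / (0.941 - 0.132) * 100 = 0.717 / 0.809 * 100 = 88.63

88.63 %


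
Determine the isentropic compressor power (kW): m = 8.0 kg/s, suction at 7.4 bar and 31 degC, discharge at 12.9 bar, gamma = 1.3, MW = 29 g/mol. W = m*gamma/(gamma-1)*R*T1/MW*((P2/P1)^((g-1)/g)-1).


Isentropic work: W = m*(gamma/(gamma-1))*(R*T1/MW)*((P2/P1)^((gamma-1)/gamma) - 1)
T1 = 31 + 273.15 = 304.15 K
Pressure ratio = 12.9 / 7.4 = 1.74324
Exponent = (1.3 - 1)/1.3 = 0.230769
(P2/P1)^exp - 1 = 1.74324^0.230769 - 1 = 0.136836
W = 8.0 * 1.3 / 0.3 * 8.314 * 304.15 / 29 * 0.136836 = 413.6

413.6 kW


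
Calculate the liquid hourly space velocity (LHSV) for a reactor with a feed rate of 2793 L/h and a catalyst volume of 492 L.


LHSV = volumetric feed rate / catalyst volume
= 2793 L/h / 492 L
= 5.677 h^-1

5.677 h^-1


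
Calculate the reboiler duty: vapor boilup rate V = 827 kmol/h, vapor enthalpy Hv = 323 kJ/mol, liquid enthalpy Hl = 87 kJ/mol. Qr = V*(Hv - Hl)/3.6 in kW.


Qr = 827 * (323 - 87) / 3.6 = 827 * 236 / 3.6 = 54210

54210 kW


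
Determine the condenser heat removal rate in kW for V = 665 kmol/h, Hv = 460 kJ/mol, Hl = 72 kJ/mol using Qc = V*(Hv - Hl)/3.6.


Qc = 665 * (460 - 72) / 3.6 = 665 * 388 / 3.6 = 71670

71670 kW


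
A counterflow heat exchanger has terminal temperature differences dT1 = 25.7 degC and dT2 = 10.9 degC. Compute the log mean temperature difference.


LMTD = (dT1 - dT2) / ln(dT1/dT2)
= (25.7 - 10.9) / ln(25.7 / 10.9) = 14.8 / 0.857728 = 17.25

17.25 degC


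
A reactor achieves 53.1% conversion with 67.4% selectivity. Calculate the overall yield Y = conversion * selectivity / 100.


Overall yield = conversion (%) * selectivity (%) / 100
Conversion = 53.1%, Selectivity = 67.4%
Y = 53.1 * 67.4 / 100
= 35.7894 %

35.7894 %


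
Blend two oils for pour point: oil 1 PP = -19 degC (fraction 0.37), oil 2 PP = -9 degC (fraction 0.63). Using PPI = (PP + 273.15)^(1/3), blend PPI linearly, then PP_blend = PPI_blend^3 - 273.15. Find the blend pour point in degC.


PPI_1 = (-19 + 273.15)^(1/3) = 6.334272
PPI_2 = (-9 + 273.15)^(1/3) = 6.416283
PPI_blend = 0.37 * 6.334272 + 0.63 * 6.416283 = 6.385939
PP_blend = 6.385939^3 - 273.15 = 260.42 - 273.15 = -12.73

-12.73 degC
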